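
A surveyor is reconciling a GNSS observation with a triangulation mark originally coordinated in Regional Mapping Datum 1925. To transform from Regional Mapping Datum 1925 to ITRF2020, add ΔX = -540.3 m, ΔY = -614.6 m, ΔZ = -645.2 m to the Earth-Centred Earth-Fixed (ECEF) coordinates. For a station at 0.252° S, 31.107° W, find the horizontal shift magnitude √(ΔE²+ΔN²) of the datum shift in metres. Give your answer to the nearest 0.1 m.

The local east axis at (φ, λ) is (−sin λ, cos λ, 0), so ΔE = −sin(-31.107°)·(-540.3) + cos(-31.107°)·(-614.6) = -805.36 m.
The local north axis is (−sin φ cos λ, −sin φ sin λ, cos φ), giving ΔN = -2.035 + 1.397 − 645.194 = -645.83 m.
Horizontal magnitude = √(ΔE² + ΔN²) = √((-805.36)² + (-645.83)²) = 1032.33 m.

1032.3 m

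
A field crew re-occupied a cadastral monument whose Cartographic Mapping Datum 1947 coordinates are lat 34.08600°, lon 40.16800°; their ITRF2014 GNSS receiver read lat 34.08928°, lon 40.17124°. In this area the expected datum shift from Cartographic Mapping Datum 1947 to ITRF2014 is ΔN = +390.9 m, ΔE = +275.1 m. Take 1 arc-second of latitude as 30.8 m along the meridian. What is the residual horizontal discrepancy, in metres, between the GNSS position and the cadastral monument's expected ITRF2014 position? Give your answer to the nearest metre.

35 m

Observed coordinate differences: Δφ = +0.00328°, Δλ = +0.00324°.
Converting to metres (1° lat = 110880 m, cos φ = 0.828197): observed ΔN = 363.7 m, observed ΔE = 297.5 m.
Subtracting the expected shift leaves a residual of 363.7 − (390.9) = -27.2 m north and 297.5 − (275.1) = 22.4 m east.
Residual distance = √((-27.2)² + 22.4²) = 35.3 m.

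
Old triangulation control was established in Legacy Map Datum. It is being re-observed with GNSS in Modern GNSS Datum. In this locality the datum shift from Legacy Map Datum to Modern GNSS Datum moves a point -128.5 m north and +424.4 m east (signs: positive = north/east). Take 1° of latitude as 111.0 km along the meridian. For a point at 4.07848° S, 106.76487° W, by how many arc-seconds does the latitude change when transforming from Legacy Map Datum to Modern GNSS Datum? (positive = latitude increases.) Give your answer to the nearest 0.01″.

1° of latitude = 111.0 km, so Δφ = -128.5 / 111000 = -0.0011577° = -4.168″.

Δφ = -4.17″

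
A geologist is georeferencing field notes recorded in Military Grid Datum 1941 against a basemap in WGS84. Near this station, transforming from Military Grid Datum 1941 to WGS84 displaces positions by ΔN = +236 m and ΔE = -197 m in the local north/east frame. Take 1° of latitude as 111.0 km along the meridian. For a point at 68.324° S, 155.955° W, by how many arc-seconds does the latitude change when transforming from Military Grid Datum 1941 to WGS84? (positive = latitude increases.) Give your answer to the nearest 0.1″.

1° of latitude = 111.0 km, so Δφ = 236.0 / 111000 = 0.0021261° = 7.654″.

Δφ = 7.7″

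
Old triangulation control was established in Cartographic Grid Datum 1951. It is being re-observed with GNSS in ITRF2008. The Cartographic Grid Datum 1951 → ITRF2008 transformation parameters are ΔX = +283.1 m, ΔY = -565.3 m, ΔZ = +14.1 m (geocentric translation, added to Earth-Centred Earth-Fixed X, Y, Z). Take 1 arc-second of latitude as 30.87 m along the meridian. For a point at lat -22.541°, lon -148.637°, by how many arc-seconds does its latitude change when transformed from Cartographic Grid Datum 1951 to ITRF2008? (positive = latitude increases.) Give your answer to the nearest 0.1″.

sin φ = -0.383344, cos φ = 0.923605, sin λ = -0.520458, cos λ = -0.853887.
North component: ΔN = −sin φ cos λ·ΔX − sin φ sin λ·ΔY + cos φ·ΔZ = −(-0.383344)(-0.853887)(283.1) − (-0.383344)(-0.520458)(-565.3) + (0.923605)(14.1) = 33.14 m.
1° of latitude spans 3600 × 30.87 = 111132 m, so Δφ = 33.14 / 111132 × 3600 = 1.074″.

Δφ = 1.1″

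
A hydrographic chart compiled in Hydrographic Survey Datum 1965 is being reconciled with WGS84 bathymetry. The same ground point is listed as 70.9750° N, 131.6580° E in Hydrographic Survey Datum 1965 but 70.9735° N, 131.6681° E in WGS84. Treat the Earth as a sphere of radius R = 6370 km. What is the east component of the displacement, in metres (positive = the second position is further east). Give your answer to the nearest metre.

Δφ = 70.9735° − 70.9750° = -0.0015°; Δλ = 131.6681° − 131.6580° = +0.0101°.
1° along a meridian = πR/180 = 111177 m.
ΔN = Δφ × 111177 = -166.8 m; ΔE = Δλ × 111177 × cos(70.9750°) = +0.0101 × 111177 × 0.325981 = 366.0 m.

ΔE = 366 m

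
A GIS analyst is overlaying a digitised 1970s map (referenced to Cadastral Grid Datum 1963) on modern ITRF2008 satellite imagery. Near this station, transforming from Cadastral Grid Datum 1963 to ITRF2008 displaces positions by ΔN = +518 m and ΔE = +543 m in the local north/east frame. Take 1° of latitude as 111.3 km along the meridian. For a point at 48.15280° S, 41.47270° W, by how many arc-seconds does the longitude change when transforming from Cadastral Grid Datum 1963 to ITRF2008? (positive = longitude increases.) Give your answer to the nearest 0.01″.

At latitude -48.15280°, cos φ = 0.667146.
1° of longitude at this latitude = 111.3 × cos φ = 74.25 km, so Δλ = 543.0 / 74253.4 = 0.0073128° = 26.326″.

Δλ = 26.33″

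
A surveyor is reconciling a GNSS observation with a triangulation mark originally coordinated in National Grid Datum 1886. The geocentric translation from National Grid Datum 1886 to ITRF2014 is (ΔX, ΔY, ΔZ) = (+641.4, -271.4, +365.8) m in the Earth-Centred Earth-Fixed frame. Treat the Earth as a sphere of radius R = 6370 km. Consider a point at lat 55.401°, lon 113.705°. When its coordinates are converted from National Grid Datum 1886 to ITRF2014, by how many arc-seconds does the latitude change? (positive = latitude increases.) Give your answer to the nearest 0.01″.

Δφ = 20.22″

sin φ = 0.823146, cos φ = 0.567829, sin λ = 0.915628, cos λ = -0.402028.
North component: ΔN = −sin φ cos λ·ΔX − sin φ sin λ·ΔY + cos φ·ΔZ = −(0.823146)(-0.402028)(641.4) − (0.823146)(0.915628)(-271.4) + (0.567829)(365.8) = 624.52 m.
1° of latitude spans πR/180 = 111177 m, so Δφ = 624.52 / 111177 × 3600 = 20.222″.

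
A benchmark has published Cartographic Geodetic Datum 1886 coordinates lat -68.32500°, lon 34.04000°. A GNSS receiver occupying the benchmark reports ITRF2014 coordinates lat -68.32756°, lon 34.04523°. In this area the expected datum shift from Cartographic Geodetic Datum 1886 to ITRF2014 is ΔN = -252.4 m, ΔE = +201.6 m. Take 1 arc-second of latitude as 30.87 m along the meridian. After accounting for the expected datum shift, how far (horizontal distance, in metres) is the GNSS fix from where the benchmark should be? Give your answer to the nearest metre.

35 m

Observed coordinate differences: Δφ = -0.00256°, Δλ = +0.00523°.
Converting to metres (1° lat = 111132 m, cos φ = 0.369341): observed ΔN = -284.5 m, observed ΔE = 214.7 m.
Subtracting the expected shift leaves a residual of -284.5 − (-252.4) = -32.1 m north and 214.7 − (201.6) = 13.1 m east.
Residual distance = √((-32.1)² + 13.1²) = 34.7 m.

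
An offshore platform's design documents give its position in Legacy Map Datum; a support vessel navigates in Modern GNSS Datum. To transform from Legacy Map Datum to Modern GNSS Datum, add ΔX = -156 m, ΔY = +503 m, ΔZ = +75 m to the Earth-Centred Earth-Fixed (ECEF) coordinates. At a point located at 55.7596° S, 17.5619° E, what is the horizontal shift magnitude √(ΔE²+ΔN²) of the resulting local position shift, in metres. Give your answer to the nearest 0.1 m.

At φ = -55.7596°, λ = 17.5619°: sin φ = -0.826684, cos φ = 0.562666, sin λ = 0.301736, cos λ = 0.953392.
ΔE = −sin λ·ΔX + cos λ·ΔY = −(0.301736)·(-156) + (0.953392)·(503) = 526.63 m.
ΔN = −sin φ cos λ·ΔX − sin φ sin λ·ΔY + cos φ·ΔZ = −(-0.826684)(0.953392)(-156) − (-0.826684)(0.301736)(503) + (0.562666)(75) = 44.72 m.
Horizontal magnitude = √(ΔE² + ΔN²) = √(526.63² + 44.72²) = 528.52 m.

528.5 m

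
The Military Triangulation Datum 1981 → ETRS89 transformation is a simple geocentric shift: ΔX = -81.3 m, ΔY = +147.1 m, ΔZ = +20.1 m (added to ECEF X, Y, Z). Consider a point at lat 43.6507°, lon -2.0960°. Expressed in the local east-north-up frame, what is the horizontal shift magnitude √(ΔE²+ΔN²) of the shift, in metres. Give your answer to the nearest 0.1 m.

At φ = 43.6507°, λ = -2.0960°: sin φ = 0.690260, cos φ = 0.723561, sin λ = -0.036574, cos λ = 0.999331.
ΔE = −sin λ·ΔX + cos λ·ΔY = −(-0.036574)·(-81.3) + (0.999331)·(147.1) = 144.03 m.
ΔN = −sin φ cos λ·ΔX − sin φ sin λ·ΔY + cos φ·ΔZ = −(0.690260)(0.999331)(-81.3) − (0.690260)(-0.036574)(147.1) + (0.723561)(20.1) = 74.34 m.
Horizontal magnitude = √(ΔE² + ΔN²) = √(144.03² + 74.34²) = 162.08 m.

162.1 m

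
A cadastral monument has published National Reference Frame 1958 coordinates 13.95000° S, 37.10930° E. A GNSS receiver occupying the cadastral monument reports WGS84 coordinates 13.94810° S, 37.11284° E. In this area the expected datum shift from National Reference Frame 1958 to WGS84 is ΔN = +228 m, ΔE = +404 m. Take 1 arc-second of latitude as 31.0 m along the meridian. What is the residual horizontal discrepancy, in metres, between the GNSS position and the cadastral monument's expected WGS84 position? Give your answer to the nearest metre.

26 m

Observed coordinate differences: Δφ = +0.00190°, Δλ = +0.00354°.
Converting to metres (1° lat = 111600 m, cos φ = 0.970506): observed ΔN = 212.0 m, observed ΔE = 383.4 m.
Subtracting the expected shift leaves a residual of 212.0 − (228) = -16.0 m north and 383.4 − (404) = -20.6 m east.
Residual distance = √((-16.0)² + (-20.6)²) = 26.0 m.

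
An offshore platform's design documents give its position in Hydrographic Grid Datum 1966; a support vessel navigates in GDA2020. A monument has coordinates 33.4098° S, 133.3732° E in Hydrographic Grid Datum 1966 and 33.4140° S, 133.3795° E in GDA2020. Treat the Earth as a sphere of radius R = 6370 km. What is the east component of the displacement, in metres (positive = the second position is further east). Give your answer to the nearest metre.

Δφ = -33.4140° − -33.4098° = -0.0042°; Δλ = 133.3795° − 133.3732° = +0.0063°.
1° along a meridian = πR/180 = 111177 m.
ΔN = Δφ × 111177 = -466.9 m; ΔE = Δλ × 111177 × cos(-33.4098°) = +0.0063 × 111177 × 0.834754 = 584.7 m.

ΔE = 585 m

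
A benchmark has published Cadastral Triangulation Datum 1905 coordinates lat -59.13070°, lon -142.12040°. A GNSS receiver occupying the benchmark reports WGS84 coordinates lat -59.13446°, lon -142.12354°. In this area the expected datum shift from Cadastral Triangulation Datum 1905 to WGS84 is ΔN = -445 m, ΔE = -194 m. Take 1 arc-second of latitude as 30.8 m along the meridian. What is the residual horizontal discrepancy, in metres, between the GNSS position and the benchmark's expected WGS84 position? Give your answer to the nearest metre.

Observed coordinate differences: Δφ = -0.00376°, Δλ = -0.00314°.
Converting to metres (1° lat = 110880 m, cos φ = 0.513081): observed ΔN = -416.9 m, observed ΔE = -178.6 m.
Subtracting the expected shift leaves a residual of -416.9 − (-445) = 28.1 m north and -178.6 − (-194) = 15.4 m east.
Residual distance = √(28.1² + 15.4²) = 32.0 m.

32 m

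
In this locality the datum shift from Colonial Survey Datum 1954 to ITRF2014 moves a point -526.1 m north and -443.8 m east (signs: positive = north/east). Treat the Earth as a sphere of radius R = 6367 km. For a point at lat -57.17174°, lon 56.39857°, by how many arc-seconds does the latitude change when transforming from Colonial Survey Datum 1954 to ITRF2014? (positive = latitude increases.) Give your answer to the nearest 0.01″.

On a sphere of radius R, 1 rad of latitude = R, so Δφ = ΔN / R = -526.1 / 6367000 = -8.2629e-05 rad = -17.043″.

Δφ = -17.04″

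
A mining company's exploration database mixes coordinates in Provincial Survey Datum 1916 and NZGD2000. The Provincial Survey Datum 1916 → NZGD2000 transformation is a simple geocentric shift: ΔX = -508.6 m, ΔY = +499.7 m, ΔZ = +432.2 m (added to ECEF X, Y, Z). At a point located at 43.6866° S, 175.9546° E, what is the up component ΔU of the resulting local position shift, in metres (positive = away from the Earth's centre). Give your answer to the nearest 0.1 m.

ΔU = 93.8 m

The local up (radial) axis is (cos φ cos λ, cos φ sin λ, sin φ), giving ΔU = 366.867 + 25.492 − 298.526 = 93.83 m.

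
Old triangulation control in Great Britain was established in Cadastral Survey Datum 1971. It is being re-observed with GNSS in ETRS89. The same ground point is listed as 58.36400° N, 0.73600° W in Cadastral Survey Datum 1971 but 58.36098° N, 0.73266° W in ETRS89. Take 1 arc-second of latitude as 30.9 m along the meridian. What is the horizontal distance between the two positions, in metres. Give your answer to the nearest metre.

388 m

Δφ = 58.36098° − 58.36400° = -0.00302°; Δλ = -0.73266° − -0.73600° = +0.00334°.
1° of latitude = 3600 × 30.90 = 111240 m.
ΔN = Δφ × 111240 = -335.9 m; ΔE = Δλ × 111240 × cos(58.36400°) = +0.00334 × 111240 × 0.524521 = 194.9 m.
Distance = √(ΔE² + ΔN²) = √(194.9² + (-335.9)²) = 388.4 m.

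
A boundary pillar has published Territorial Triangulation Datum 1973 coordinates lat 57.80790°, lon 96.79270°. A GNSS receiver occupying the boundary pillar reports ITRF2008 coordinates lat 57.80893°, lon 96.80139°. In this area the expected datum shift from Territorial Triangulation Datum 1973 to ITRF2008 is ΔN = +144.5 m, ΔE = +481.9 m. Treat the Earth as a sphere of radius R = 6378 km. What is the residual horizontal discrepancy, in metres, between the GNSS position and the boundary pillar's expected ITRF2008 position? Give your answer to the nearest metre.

Observed coordinate differences: Δφ = +0.00103°, Δλ = +0.00869°.
Converting to metres (1° lat = 111317 m, cos φ = 0.532760): observed ΔN = 114.7 m, observed ΔE = 515.4 m.
Subtracting the expected shift leaves a residual of 114.7 − (144.5) = -29.8 m north and 515.4 − (481.9) = 33.5 m east.
Residual distance = √((-29.8)² + 33.5²) = 44.8 m.

45 m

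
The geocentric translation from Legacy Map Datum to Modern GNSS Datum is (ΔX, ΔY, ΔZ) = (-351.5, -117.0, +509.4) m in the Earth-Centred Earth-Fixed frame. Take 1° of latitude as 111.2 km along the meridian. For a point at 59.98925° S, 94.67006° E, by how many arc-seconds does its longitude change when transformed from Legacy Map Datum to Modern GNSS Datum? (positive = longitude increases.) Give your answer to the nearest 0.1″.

Δλ = 23.3″

sin φ = -0.865932, cos φ = 0.500162, sin λ = 0.996680, cos λ = -0.081418.
East component: ΔE = −sin λ·ΔX + cos λ·ΔY = −(0.996680)(-351.5) + (-0.081418)(-117.0) = 359.86 m.
1° of latitude spans 111200 m; at latitude φ, 1° of longitude spans that × cos φ = 55618.1 m, so Δλ = 359.86 / 55618.1 × 3600 = 23.293″.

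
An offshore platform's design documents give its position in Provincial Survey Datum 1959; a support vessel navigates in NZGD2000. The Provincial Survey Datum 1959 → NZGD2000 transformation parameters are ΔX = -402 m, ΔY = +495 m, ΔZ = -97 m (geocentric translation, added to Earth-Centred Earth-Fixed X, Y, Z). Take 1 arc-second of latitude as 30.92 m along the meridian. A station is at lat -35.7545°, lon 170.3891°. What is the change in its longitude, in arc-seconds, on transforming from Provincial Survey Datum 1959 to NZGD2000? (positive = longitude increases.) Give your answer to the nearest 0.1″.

Δλ = -16.8″

sin φ = -0.584313, cos φ = 0.811528, sin λ = 0.166956, cos λ = -0.985964.
East component: ΔE = −sin λ·ΔX + cos λ·ΔY = −(0.166956)(-402) + (-0.985964)(495) = -420.94 m.
1° of latitude spans 3600 × 30.92 = 111312 m; at latitude φ, 1° of longitude spans that × cos φ = 90332.8 m, so Δλ = -420.94 / 90332.8 × 3600 = -16.775″.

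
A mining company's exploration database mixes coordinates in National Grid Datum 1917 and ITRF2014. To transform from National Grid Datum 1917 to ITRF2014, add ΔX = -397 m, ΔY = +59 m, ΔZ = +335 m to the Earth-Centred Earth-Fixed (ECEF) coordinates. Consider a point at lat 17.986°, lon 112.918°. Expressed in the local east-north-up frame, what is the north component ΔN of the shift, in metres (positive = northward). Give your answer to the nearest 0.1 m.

ΔN = 254.1 m

The local north axis is (−sin φ cos λ, −sin φ sin λ, cos φ), giving ΔN = -47.737 − 16.780 + 318.629 = 254.11 m.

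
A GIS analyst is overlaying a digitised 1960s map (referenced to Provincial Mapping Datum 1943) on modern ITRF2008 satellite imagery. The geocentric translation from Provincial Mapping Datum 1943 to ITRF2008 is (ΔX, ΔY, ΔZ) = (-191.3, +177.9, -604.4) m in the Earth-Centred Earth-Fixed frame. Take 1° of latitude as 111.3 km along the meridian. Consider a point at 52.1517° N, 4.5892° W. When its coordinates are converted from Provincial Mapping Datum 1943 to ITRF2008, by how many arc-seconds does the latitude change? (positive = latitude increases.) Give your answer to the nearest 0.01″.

Δφ = -6.76″

sin φ = 0.789638, cos φ = 0.613573, sin λ = -0.080011, cos λ = 0.996794.
North component: ΔN = −sin φ cos λ·ΔX − sin φ sin λ·ΔY + cos φ·ΔZ = −(0.789638)(0.996794)(-191.3) − (0.789638)(-0.080011)(177.9) + (0.613573)(-604.4) = -209.03 m.
1° of latitude spans 111300 m, so Δφ = -209.03 / 111300 × 3600 = -6.761″.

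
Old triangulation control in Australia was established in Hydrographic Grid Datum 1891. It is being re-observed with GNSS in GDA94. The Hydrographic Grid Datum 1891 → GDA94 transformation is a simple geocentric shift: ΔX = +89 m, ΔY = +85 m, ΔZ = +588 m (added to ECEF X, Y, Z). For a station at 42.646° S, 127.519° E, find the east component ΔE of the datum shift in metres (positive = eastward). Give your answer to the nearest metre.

The local east axis at (φ, λ) is (−sin λ, cos λ, 0), so ΔE = −sin(127.519°)·89 + cos(127.519°)·85 = -122.36 m.

ΔE = -122 m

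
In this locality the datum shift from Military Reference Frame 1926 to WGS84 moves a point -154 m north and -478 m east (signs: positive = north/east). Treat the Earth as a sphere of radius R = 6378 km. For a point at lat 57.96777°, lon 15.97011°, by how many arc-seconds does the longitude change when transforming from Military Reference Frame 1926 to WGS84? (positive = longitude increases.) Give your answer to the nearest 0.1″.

At latitude 57.96777°, cos φ = 0.530396.
One radian of longitude at latitude φ spans R cos φ, so Δλ = ΔE / (R cos φ) = -478.0 / (6378000 × 0.530396) = -1.4130e-04 rad = -29.145″.

Δλ = -29.1″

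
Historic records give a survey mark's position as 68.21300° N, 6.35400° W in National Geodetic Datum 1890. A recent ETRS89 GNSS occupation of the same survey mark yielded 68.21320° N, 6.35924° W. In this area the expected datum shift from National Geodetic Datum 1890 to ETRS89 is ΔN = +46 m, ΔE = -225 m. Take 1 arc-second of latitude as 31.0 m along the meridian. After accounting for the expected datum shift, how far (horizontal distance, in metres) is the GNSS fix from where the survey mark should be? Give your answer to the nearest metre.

Observed coordinate differences: Δφ = +0.00020°, Δλ = -0.00524°.
Converting to metres (1° lat = 111600 m, cos φ = 0.371157): observed ΔN = 22.3 m, observed ΔE = -217.0 m.
Subtracting the expected shift leaves a residual of 22.3 − (46) = -23.7 m north and -217.0 − (-225) = 8.0 m east.
Residual distance = √((-23.7)² + 8.0²) = 25.0 m.

25 m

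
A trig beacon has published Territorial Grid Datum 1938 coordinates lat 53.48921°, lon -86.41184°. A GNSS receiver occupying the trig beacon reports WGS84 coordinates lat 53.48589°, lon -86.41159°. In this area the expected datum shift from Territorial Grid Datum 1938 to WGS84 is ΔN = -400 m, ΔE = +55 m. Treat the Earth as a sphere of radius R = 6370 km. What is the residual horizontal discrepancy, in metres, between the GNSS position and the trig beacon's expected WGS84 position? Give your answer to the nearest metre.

Observed coordinate differences: Δφ = -0.00332°, Δλ = +0.00025°.
Converting to metres (1° lat = 111177 m, cos φ = 0.594974): observed ΔN = -369.1 m, observed ΔE = 16.5 m.
Subtracting the expected shift leaves a residual of -369.1 − (-400) = 30.9 m north and 16.5 − (55) = -38.5 m east.
Residual distance = √(30.9² + (-38.5)²) = 49.3 m.

49 m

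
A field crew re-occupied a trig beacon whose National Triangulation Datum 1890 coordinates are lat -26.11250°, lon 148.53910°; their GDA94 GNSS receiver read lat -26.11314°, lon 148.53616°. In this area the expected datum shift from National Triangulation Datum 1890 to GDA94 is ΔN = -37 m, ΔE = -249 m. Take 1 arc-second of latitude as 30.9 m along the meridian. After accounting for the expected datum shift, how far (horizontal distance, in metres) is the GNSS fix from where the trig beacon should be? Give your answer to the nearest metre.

Observed coordinate differences: Δφ = -0.00064°, Δλ = -0.00294°.
Converting to metres (1° lat = 111240 m, cos φ = 0.897932): observed ΔN = -71.2 m, observed ΔE = -293.7 m.
Subtracting the expected shift leaves a residual of -71.2 − (-37) = -34.2 m north and -293.7 − (-249) = -44.7 m east.
Residual distance = √((-34.2)² + (-44.7)²) = 56.3 m.

56 m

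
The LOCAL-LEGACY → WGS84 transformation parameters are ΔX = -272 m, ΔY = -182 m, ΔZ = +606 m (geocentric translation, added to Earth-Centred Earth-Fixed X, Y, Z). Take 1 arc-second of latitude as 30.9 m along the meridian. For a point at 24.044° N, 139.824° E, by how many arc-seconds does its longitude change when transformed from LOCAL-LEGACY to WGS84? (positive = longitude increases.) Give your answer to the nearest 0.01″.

Δλ = 11.15″

sin φ = 0.407438, cos φ = 0.913233, sin λ = 0.645138, cos λ = -0.764066.
East component: ΔE = −sin λ·ΔX + cos λ·ΔY = −(0.645138)(-272) + (-0.764066)(-182) = 314.54 m.
1° of latitude spans 3600 × 30.90 = 111240 m; at latitude φ, 1° of longitude spans that × cos φ = 101588.0 m, so Δλ = 314.54 / 101588.0 × 3600 = 11.146″.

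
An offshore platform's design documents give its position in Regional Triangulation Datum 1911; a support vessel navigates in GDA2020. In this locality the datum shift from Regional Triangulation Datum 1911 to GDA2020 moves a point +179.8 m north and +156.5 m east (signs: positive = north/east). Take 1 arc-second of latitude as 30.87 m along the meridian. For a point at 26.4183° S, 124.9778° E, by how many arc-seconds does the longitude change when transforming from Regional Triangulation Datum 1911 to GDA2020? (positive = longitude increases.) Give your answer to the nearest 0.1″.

At latitude -26.4183°, cos φ = 0.895570.
1″ of longitude at this latitude = 30.87 × cos φ = 27.6462 m, so Δλ = 156.5 / 27.6462 = 5.661″.

Δλ = 5.7″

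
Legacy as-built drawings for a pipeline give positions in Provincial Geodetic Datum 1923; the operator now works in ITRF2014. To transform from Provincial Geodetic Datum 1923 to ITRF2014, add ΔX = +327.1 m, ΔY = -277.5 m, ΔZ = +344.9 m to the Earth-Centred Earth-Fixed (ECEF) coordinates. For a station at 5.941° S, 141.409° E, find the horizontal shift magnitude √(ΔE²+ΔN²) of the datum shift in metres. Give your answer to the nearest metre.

The local east axis at (φ, λ) is (−sin λ, cos λ, 0), so ΔE = −sin(141.409°)·327.1 + cos(141.409°)·(-277.5) = 12.87 m.
The local north axis is (−sin φ cos λ, −sin φ sin λ, cos φ), giving ΔN = -26.463 − 17.916 + 343.048 = 298.67 m.
Horizontal magnitude = √(ΔE² + ΔN²) = √(12.87² + 298.67²) = 298.95 m.

299 m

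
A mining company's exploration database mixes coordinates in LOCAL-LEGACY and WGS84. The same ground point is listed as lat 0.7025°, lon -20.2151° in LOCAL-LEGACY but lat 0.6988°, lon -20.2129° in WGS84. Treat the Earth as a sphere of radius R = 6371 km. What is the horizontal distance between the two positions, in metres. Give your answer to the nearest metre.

479 m

Δφ = 0.6988° − 0.7025° = -0.0037°; Δλ = -20.2129° − -20.2151° = +0.0022°.
1° along a meridian = πR/180 = 111195 m.
ΔN = Δφ × 111195 = -411.4 m; ΔE = Δλ × 111195 × cos(0.7025°) = +0.0022 × 111195 × 0.999925 = 244.6 m.
Distance = √(ΔE² + ΔN²) = √(244.6² + (-411.4)²) = 478.6 m.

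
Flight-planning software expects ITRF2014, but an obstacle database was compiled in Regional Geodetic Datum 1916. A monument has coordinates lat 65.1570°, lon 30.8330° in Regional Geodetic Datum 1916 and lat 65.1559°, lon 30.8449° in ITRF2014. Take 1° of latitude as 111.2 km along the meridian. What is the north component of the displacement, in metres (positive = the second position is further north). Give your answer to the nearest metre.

ΔN = -122 m

Δφ = 65.1559° − 65.1570° = -0.0011°; Δλ = 30.8449° − 30.8330° = +0.0119°.
ΔN = Δφ × 111200 = -122.3 m; ΔE = Δλ × 111200 × cos(65.1570°) = +0.0119 × 111200 × 0.420133 = 556.0 m.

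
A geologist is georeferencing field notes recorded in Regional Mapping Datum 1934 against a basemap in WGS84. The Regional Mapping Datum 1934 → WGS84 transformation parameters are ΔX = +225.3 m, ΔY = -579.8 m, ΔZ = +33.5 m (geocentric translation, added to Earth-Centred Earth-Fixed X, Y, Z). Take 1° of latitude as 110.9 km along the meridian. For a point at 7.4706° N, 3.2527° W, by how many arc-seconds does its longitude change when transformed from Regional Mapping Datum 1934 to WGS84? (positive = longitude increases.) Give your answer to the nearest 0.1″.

Δλ = -18.5″

sin φ = 0.130017, cos φ = 0.991512, sin λ = -0.056740, cos λ = 0.998389.
East component: ΔE = −sin λ·ΔX + cos λ·ΔY = −(-0.056740)(225.3) + (0.998389)(-579.8) = -566.08 m.
1° of latitude spans 110900 m; at latitude φ, 1° of longitude spans that × cos φ = 109958.6 m, so Δλ = -566.08 / 109958.6 × 3600 = -18.533″.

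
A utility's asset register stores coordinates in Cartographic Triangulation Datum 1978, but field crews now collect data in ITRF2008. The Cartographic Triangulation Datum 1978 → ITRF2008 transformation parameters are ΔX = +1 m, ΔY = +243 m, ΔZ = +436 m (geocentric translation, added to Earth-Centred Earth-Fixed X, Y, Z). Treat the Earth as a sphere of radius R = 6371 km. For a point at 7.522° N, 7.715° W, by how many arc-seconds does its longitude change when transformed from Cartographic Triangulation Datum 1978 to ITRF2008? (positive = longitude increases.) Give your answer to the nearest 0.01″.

Δλ = 7.87″

sin φ = 0.130907, cos φ = 0.991395, sin λ = -0.134246, cos λ = 0.990948.
East component: ΔE = −sin λ·ΔX + cos λ·ΔY = −(-0.134246)(1) + (0.990948)(243) = 240.93 m.
1° of latitude spans πR/180 = 111195 m; at latitude φ, 1° of longitude spans that × cos φ = 110238.1 m, so Δλ = 240.93 / 110238.1 × 3600 = 7.868″.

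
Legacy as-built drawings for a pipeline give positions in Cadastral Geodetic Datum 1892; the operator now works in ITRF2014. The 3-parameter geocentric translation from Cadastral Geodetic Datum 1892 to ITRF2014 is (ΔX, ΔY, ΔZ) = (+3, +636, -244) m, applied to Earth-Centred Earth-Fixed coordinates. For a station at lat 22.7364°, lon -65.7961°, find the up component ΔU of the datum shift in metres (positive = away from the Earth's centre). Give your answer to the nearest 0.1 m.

ΔU = -628.2 m

The local up (radial) axis is (cos φ cos λ, cos φ sin λ, sin φ), giving ΔU = 1.134 − 535.013 − 94.304 = -628.18 m.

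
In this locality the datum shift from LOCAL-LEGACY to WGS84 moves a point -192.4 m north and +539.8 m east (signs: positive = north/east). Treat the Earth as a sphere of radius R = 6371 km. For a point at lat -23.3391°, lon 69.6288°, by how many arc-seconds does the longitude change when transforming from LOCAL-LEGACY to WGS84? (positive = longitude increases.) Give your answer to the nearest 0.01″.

At latitude -23.3391°, cos φ = 0.918176.
One radian of longitude at latitude φ spans R cos φ, so Δλ = ΔE / (R cos φ) = 539.8 / (6371000 × 0.918176) = 9.2278e-05 rad = 19.034″.

Δλ = 19.03″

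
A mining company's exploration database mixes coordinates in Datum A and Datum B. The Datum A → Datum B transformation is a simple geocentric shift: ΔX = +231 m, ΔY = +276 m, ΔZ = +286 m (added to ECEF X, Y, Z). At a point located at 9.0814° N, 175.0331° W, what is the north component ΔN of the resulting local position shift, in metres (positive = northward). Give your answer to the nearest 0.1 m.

At φ = 9.0814°, λ = -175.0331°: sin φ = 0.157838, cos φ = 0.987465, sin λ = -0.086580, cos λ = -0.996245.
ΔN = −sin φ cos λ·ΔX − sin φ sin λ·ΔY + cos φ·ΔZ = −(0.157838)(-0.996245)(231) − (0.157838)(-0.086580)(276) + (0.987465)(286) = 322.51 m.

ΔN = 322.5 m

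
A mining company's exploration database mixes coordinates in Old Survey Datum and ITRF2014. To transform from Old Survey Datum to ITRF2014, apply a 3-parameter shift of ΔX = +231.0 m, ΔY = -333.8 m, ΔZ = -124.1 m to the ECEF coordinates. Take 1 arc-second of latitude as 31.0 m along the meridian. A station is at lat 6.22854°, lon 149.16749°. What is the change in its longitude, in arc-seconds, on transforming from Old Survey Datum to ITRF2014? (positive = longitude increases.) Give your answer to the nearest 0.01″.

Δλ = 5.46″

sin φ = 0.108495, cos φ = 0.994097, sin λ = 0.512530, cos λ = -0.858669.
East component: ΔE = −sin λ·ΔX + cos λ·ΔY = −(0.512530)(231.0) + (-0.858669)(-333.8) = 168.23 m.
1° of latitude spans 3600 × 31.00 = 111600 m; at latitude φ, 1° of longitude spans that × cos φ = 110941.2 m, so Δλ = 168.23 / 110941.2 × 3600 = 5.459″.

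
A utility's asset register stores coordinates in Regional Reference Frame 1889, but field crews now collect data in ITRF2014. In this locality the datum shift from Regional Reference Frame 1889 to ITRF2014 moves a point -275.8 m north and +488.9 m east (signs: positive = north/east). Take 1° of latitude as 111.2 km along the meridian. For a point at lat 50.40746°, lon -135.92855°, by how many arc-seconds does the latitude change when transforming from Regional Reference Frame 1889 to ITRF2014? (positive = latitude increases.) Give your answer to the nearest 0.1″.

Δφ = -8.9″

1° of latitude = 111.2 km, so Δφ = -275.8 / 111200 = -0.0024802° = -8.929″.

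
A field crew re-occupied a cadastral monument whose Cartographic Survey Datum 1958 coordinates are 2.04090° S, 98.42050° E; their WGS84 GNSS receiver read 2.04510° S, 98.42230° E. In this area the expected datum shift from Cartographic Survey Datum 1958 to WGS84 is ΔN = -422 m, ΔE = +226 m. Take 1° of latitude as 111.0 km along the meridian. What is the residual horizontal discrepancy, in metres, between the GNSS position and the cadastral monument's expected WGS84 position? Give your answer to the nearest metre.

Observed coordinate differences: Δφ = -0.00420°, Δλ = +0.00180°.
Converting to metres (1° lat = 111000 m, cos φ = 0.999366): observed ΔN = -466.2 m, observed ΔE = 199.7 m.
Subtracting the expected shift leaves a residual of -466.2 − (-422) = -44.2 m north and 199.7 − (226) = -26.3 m east.
Residual distance = √((-44.2)² + (-26.3)²) = 51.4 m.

51 m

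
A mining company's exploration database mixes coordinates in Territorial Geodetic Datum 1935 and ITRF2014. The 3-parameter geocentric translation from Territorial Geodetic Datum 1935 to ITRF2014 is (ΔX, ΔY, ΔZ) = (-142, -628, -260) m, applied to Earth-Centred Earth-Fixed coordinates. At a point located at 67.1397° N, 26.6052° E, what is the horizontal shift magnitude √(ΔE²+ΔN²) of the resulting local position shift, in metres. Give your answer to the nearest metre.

The local east axis at (φ, λ) is (−sin λ, cos λ, 0), so ΔE = −sin(26.6052°)·(-142) + cos(26.6052°)·(-628) = -497.91 m.
The local north axis is (−sin φ cos λ, −sin φ sin λ, cos φ), giving ΔN = 116.992 + 259.153 − 101.006 = 275.14 m.
Horizontal magnitude = √(ΔE² + ΔN²) = √((-497.91)² + 275.14²) = 568.87 m.

569 m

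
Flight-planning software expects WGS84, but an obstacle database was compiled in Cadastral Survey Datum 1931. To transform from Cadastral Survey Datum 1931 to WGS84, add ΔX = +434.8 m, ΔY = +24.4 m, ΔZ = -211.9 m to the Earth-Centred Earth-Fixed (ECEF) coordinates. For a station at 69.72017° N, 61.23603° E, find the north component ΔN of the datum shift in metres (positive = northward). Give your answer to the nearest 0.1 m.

The local north axis is (−sin φ cos λ, −sin φ sin λ, cos φ), giving ΔN = -196.257 − 20.063 − 73.446 = -289.77 m.

ΔN = -289.8 m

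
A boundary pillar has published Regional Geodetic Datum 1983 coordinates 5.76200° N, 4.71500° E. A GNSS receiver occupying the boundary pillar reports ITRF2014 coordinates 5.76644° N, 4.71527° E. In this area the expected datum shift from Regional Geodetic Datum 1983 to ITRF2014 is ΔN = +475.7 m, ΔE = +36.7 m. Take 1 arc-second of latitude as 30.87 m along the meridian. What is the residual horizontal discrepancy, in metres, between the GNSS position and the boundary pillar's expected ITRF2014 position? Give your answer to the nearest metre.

19 m

Observed coordinate differences: Δφ = +0.00444°, Δλ = +0.00027°.
Converting to metres (1° lat = 111132 m, cos φ = 0.994948): observed ΔN = 493.4 m, observed ΔE = 29.9 m.
Subtracting the expected shift leaves a residual of 493.4 − (475.7) = 17.7 m north and 29.9 − (36.7) = -6.8 m east.
Residual distance = √(17.7² + (-6.8)²) = 19.0 m.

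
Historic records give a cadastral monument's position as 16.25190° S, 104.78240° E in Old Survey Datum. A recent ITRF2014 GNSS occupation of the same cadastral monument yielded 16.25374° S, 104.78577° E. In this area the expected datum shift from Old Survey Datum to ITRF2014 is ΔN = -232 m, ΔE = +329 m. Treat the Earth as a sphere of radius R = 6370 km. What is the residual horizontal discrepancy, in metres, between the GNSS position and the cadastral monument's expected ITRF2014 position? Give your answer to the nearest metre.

Observed coordinate differences: Δφ = -0.00184°, Δλ = +0.00337°.
Converting to metres (1° lat = 111177 m, cos φ = 0.960041): observed ΔN = -204.6 m, observed ΔE = 359.7 m.
Subtracting the expected shift leaves a residual of -204.6 − (-232) = 27.4 m north and 359.7 − (329) = 30.7 m east.
Residual distance = √(27.4² + 30.7²) = 41.2 m.

41 m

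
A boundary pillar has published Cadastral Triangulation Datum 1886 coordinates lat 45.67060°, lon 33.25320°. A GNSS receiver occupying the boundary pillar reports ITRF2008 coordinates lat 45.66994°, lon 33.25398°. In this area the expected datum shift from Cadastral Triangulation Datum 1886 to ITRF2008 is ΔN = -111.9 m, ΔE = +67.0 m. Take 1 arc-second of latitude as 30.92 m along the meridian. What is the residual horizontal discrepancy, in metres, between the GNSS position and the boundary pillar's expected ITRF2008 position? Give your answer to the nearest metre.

Observed coordinate differences: Δφ = -0.00066°, Δλ = +0.00078°.
Converting to metres (1° lat = 111312 m, cos φ = 0.698782): observed ΔN = -73.5 m, observed ΔE = 60.7 m.
Subtracting the expected shift leaves a residual of -73.5 − (-111.9) = 38.4 m north and 60.7 − (67.0) = -6.3 m east.
Residual distance = √(38.4² + (-6.3)²) = 39.0 m.

39 m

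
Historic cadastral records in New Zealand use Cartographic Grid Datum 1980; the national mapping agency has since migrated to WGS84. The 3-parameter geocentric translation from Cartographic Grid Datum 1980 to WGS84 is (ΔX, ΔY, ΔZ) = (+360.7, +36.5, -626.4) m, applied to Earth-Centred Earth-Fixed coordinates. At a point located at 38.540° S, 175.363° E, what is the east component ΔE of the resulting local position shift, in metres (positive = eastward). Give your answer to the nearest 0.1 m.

ΔE = -65.5 m

The local east axis at (φ, λ) is (−sin λ, cos λ, 0), so ΔE = −sin(175.363°)·360.7 + cos(175.363°)·36.5 = -65.54 m.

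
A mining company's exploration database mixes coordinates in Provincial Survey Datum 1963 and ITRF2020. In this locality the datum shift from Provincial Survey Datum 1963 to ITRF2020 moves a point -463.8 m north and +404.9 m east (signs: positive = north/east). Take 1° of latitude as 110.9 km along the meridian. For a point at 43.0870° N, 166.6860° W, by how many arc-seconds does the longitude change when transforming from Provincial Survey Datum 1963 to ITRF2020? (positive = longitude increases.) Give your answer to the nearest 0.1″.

Δλ = 18.0″

At latitude 43.0870°, cos φ = 0.730317.
1° of longitude at this latitude = 110.9 × cos φ = 80.99 km, so Δλ = 404.9 / 80992.2 = 0.0049992° = 17.997″.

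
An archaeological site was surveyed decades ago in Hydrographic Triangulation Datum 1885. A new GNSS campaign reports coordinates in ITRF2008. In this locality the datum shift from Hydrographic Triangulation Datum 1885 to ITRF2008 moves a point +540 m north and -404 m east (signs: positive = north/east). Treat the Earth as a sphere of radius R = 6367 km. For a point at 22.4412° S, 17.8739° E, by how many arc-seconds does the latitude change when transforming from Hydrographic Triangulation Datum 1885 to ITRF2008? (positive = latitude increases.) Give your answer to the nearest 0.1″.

On a sphere of radius R, 1 rad of latitude = R, so Δφ = ΔN / R = 540.0 / 6367000 = 8.4812e-05 rad = 17.494″.

Δφ = 17.5″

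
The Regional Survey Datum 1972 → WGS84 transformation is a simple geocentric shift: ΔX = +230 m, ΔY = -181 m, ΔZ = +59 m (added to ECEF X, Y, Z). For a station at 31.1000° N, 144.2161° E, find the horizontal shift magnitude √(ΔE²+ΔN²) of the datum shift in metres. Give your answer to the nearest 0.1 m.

At φ = 31.1000°, λ = 144.2161°: sin φ = 0.516533, cos φ = 0.856267, sin λ = 0.584730, cos λ = -0.811228.
ΔE = −sin λ·ΔX + cos λ·ΔY = −(0.584730)·(230) + (-0.811228)·(-181) = 12.34 m.
ΔN = −sin φ cos λ·ΔX − sin φ sin λ·ΔY + cos φ·ΔZ = −(0.516533)(-0.811228)(230) − (0.516533)(0.584730)(-181) + (0.856267)(59) = 201.56 m.
Horizontal magnitude = √(ΔE² + ΔN²) = √(12.34² + 201.56²) = 201.94 m.

201.9 m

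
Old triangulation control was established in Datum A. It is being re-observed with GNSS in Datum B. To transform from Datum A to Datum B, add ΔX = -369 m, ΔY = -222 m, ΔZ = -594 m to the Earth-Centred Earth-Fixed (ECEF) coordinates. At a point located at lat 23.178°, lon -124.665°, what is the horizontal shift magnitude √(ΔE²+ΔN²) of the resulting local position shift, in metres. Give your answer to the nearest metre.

723 m

The local east axis at (φ, λ) is (−sin λ, cos λ, 0), so ΔE = −sin(-124.665°)·(-369) + cos(-124.665°)·(-222) = -177.23 m.
The local north axis is (−sin φ cos λ, −sin φ sin λ, cos φ), giving ΔN = -82.606 − 71.867 − 546.056 = -700.53 m.
Horizontal magnitude = √(ΔE² + ΔN²) = √((-177.23)² + (-700.53)²) = 722.60 m.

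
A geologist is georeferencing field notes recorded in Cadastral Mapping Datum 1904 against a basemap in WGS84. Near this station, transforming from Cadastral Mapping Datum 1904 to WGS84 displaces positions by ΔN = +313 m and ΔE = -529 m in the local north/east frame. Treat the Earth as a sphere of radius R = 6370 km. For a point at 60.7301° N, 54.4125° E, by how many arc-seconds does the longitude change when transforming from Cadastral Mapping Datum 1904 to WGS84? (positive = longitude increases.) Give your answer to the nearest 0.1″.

Δλ = -35.0″

At latitude 60.7301°, cos φ = 0.488924.
One radian of longitude at latitude φ spans R cos φ, so Δλ = ΔE / (R cos φ) = -529.0 / (6370000 × 0.488924) = -1.6985e-04 rad = -35.035″.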